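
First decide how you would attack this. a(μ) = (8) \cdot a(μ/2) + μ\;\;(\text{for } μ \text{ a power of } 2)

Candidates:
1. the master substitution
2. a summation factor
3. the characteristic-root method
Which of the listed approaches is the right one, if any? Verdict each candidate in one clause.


Technique: the master substitution — treat m = log base 2 of μ as the new clock: one recursion step advances m by one while μ scales by 2.
- the master substitution: yes, a natural case for it.
- a summation factor — a divided-index call is outside the fixed-shift first-order family a summation factor normalizes.
- the characteristic-root method — a divided-index call is not the fixed-shift linear shape that characteristic roots solve.


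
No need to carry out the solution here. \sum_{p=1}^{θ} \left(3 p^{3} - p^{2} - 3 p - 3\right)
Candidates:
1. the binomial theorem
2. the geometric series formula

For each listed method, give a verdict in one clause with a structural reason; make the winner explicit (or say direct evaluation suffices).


Method: no special technique — no cancellation, no constant ratio, no binomial weights — just polynomial terms summed directly.
- the binomial theorem: the terms lack the binomial-coefficient-weighted complementary-power pattern of an expansion.
- the geometric series formula: the term-to-term ratio changes with the index, so the geometric formula cannot close it.


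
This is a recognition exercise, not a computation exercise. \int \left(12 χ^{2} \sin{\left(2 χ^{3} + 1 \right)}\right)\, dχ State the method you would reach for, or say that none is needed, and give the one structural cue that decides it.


Method: u-substitution — everything non-trivial happens through the inner expression 2 χ^{3} + 1, and its derivative accounts for the remaining factor up to a constant, so set u = 2 χ^{3} + 1.


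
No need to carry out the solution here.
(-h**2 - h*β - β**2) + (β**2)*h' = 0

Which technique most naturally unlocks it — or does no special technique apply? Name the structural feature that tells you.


Method: the homogeneous substitution — the slope's numerator and denominator have matching total degree, so it depends only on h/β and the ratio substitution collapses it.


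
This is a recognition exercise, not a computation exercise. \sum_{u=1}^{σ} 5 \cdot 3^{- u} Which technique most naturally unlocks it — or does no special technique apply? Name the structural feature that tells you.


Technique: the geometric series formula — consecutive terms stand in a fixed index-free ratio — the geometric sum formula closes it.


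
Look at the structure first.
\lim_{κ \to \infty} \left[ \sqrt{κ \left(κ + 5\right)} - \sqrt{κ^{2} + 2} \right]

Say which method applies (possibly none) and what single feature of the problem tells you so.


Best approach: conjugate multiplication — \sqrt{κ \left(κ + 5\right)} and \sqrt{κ^{2} + 2} both blow up, but their difference is tame once the conjugate rationalizes it.


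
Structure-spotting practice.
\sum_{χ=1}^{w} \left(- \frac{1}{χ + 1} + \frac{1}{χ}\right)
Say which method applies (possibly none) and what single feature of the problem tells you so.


Method: telescoping — consecutive terms evaluate one function at adjacent indices (\frac{1}{χ} is its current value): one term's tail is the next term's head, so the chain collapses.


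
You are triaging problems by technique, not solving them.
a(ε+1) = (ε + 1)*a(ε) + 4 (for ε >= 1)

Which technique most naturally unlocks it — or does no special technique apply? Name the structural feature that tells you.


Method: a summation factor — with the index-dependent coefficient ε + 1, dividing by the cumulative product turns the left side into a pure difference.


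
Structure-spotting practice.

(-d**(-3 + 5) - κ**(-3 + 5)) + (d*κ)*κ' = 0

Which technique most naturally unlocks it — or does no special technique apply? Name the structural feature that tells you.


Method: the homogeneous substitution — the slope is degree-zero homogeneous: the ratio substitution v = κ/d collapses it. Rearranged, this also fits the Bernoulli template directly; the homogeneous substitution reads the structure without the rearrangement.


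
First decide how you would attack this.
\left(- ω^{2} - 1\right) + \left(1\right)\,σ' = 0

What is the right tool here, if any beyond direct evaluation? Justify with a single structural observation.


Best approach: no special technique — the slope is a function of ω alone, so integrate both sides directly.


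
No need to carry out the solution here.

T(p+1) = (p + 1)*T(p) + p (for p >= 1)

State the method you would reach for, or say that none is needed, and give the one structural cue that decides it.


Diagnosis: a summation factor — rescale the sequence by the product of the weights p + 1 so far — the recurrence collapses to a plain running sum.


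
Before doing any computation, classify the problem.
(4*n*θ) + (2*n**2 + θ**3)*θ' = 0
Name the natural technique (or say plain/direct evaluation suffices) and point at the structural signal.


Technique: the exact-equation method — 4*n*θ and 2*n**2 + θ**3 pass the exactness check on the nose, so no integrating factor in n or θ is needed at all.


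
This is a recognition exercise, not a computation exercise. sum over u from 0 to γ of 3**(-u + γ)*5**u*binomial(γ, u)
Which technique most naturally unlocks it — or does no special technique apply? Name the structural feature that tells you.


Verdict: the binomial theorem — the binomial coefficients weight matched powers of 5 and 3, which is exactly the expansion of a binomial power.


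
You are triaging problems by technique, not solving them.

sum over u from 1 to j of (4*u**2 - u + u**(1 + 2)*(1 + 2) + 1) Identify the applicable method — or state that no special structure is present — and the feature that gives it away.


Verdict: no special technique — no cancellation, no constant ratio, no binomial weights — just polynomial terms summed directly.


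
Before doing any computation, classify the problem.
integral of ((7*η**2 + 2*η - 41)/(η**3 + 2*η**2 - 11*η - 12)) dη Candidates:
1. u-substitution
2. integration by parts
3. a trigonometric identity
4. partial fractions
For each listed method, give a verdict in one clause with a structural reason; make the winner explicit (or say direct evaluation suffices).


Technique: partial fractions — rational integrand, reducible denominator η**3 + 2*η**2 - 11*η - 12: decompose first, integrate second.
- u-substitution — no subexpression of the integrand serves as a whole-integral substitution inner — individual terms may offer their own, but none carries its derivative as a factor of the full integrand; a working change of variable would have to be constructed from outside the expression.
- integration by parts — there is no nonconstant-polynomial-times-kernel split with an exp, sine, cosine (degree-1 argument), or logarithm partner.
- a trigonometric identity: there is no trigonometric structure at all — the integrand carries no sine or cosine to rewrite.
- partial fractions — a fit — the right tool for this form.


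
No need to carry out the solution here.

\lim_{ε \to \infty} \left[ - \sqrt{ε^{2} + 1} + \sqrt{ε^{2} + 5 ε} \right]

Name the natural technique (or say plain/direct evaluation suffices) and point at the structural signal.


Method: conjugate multiplication — the ∞ − ∞ radical form is the exact trigger for the conjugate maneuver.


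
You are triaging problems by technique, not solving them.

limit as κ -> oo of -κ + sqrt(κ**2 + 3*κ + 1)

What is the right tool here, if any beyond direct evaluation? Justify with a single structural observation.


Method: conjugate multiplication — this difference gives up after one conjugate multiplication — the radical structure cancels against its conjugate.


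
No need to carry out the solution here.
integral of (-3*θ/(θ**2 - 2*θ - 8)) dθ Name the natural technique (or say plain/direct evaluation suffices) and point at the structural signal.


Technique: partial fractions — with θ**2 - 2*θ - 8 factorable and the degree on top strictly smaller, simple-fraction decomposition is immediate.


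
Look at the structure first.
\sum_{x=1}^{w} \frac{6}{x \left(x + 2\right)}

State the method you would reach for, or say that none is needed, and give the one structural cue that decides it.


Method: telescoping — the summand \frac{6}{x \left(x + 2\right)} decomposes into fractions whose poles differ by an integer shift — the series collapses.


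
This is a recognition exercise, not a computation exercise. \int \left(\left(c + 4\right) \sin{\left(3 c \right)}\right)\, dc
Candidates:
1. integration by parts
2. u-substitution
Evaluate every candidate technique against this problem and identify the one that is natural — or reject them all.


Best approach: integration by parts — the integrand splits as c + 4 times \sin{\left(3 c \right)} — repeatedly differentiating the polynomial part kills it, which is the parts ladder.
- integration by parts — applies; the problem has the shape this method handles.
- u-substitution — no subexpression of the integrand pairs with its own derivative as a factor — individual terms may offer their own substitutions, but any change of variable covering the whole integral would have to be constructed from outside the expression.


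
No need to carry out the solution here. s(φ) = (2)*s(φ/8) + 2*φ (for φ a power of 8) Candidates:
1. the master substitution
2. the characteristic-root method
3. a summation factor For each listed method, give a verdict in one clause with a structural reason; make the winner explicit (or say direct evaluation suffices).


Verdict: the master substitution — index division is the fingerprint: φ/8 in the recursive call means substitute φ = 8^m.
- the master substitution — applicable, and directly so.
- the characteristic-root method — the recursion divides its index rather than shifting it — outside the constant-shift family the root method covers.
- a summation factor: a divided-index call is outside the fixed-shift first-order family a summation factor normalizes.


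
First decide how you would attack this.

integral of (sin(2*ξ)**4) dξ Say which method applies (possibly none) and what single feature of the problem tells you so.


Method: a trigonometric identity — sin(2*ξ)**4 is an even power — the power-reduction identity rewrites it into first-degree cosines.


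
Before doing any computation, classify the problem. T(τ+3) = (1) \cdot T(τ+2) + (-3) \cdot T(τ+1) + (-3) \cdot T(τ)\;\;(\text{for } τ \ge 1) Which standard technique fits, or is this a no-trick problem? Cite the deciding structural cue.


Verdict: the characteristic-root method — fixed numeric weights on consecutive terms and no forcing term added: the root method in its home territory.


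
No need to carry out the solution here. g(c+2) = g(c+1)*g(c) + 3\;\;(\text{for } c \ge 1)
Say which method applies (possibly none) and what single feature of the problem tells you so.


Diagnosis: no special technique — the unknown enters the rule nonlinearly, not as a weighted sum — no linear method is even well-posed.


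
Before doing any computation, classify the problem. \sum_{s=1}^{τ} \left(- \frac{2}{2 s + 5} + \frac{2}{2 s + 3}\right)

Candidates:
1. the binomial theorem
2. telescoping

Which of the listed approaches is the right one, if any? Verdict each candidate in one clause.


Diagnosis: telescoping — this sum is a zipper: each term contributes \frac{2}{2 s + 3} and removes the next index's value, which the following term puts back, closing term by term.
- the binomial theorem — the summand does not match any term pattern of an expanded binomial power.
- telescoping — applicable, and directly so.


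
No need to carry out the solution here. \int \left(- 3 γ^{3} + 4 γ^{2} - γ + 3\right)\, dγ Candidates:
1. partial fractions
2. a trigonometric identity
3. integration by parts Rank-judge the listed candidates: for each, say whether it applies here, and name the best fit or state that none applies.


Verdict: no special technique — a term-by-term power-rule job in γ; no substitution or rearrangement earns its keep here.
- partial fractions — the expression is not a ratio of polynomials that decomposes further.
- a trigonometric identity — with no trigonometric functions present, identity rewriting has no target.
- integration by parts — splitting off a factor buys nothing — the integrand integrates directly without parts.


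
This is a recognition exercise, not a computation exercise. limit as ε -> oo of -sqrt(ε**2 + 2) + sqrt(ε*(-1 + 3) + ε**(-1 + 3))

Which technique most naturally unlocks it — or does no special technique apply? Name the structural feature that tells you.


Diagnosis: conjugate multiplication — divergence minus divergence hides a finite answer — expose it by pairing sqrt(ε*(-1 + 3) + ε**(-1 + 3)) - sqrt(ε**2 + 2) with its conjugate.


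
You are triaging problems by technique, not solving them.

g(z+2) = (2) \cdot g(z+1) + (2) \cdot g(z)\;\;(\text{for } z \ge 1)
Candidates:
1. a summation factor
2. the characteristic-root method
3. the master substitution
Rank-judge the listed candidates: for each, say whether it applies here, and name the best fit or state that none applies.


Method: the characteristic-root method — the recurrence is linear and homogeneous with constant coefficients, so the ansatz r^z turns it into a polynomial equation for r.
- a summation factor — the recurrence reaches back more than one step, outside the first-order family a summation factor normalizes.
- the characteristic-root method — applicable, and directly so.
- the master substitution: with no divided-index recursive call, reindexing by powers of a base buys nothing.


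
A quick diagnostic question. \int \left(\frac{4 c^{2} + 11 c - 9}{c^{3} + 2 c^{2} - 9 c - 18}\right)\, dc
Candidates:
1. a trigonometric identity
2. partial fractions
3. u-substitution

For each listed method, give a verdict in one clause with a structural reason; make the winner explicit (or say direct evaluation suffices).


Verdict: partial fractions — each factor of c^{3} + 2 c^{2} - 9 c - 18 owns one elementary piece of the integrand — separate them and integrate piecewise.
- a trigonometric identity — with no trigonometric functions present, identity rewriting has no target.
- partial fractions — a fit — the right tool for this form.
- u-substitution — no subexpression of the integrand pairs with its own derivative as a factor — individual terms may offer their own substitutions, but any change of variable covering the whole integral would have to be constructed from outside the expression.


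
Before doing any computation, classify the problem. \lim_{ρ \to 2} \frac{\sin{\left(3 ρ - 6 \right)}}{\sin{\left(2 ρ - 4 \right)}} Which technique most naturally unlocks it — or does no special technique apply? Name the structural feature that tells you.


Diagnosis: l'Hôpital's rule (0/0) — both numerator and denominator vanish at 2: the genuine 0/0 indeterminate that l'Hôpital exists for. A first-order expansion at the point is an equally standard path; the rule packages it.


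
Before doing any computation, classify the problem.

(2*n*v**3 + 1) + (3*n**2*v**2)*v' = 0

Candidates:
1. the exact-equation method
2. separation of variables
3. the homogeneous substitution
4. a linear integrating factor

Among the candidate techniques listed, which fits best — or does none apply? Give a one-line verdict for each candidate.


Best approach: the exact-equation method — check exactness first: here it holds (2*n*v**3 + 1, 3*n**2*v**2 have matching cross partials), so no integrating factor is needed.
- the exact-equation method: a fit — the right tool for this form.
- separation of variables — no algebra isolates the independent variable on one side and the unknown on the other.
- the homogeneous substitution — solved for the derivative, the right side changes under joint scaling of the two variables.
- a linear integrating factor — a nonlinear term in the unknown puts this outside the integrating-factor template.


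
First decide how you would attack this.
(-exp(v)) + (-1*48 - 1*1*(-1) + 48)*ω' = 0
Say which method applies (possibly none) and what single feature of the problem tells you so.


Diagnosis: no special technique — solved for the derivative, ω never appears on the right — this is a direct integration in v, not a differential-equations problem at heart.


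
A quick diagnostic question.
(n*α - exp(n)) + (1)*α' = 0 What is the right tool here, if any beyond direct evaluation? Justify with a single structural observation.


Method: a linear integrating factor — arrange it as α' + n·α = (the forcing term) and the integrating factor does the rest.


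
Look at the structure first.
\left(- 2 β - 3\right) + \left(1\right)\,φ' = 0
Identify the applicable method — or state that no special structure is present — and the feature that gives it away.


Diagnosis: no special technique — solved for the derivative, φ never appears on the right — this is a direct integration in β, not a differential-equations problem at heart.


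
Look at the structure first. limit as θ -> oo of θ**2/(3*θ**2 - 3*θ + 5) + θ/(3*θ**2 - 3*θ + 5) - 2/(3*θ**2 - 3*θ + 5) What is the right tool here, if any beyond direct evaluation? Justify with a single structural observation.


Method: dominant-term comparison — at large θ only the top-degree terms survive; compare the leading terms and the limit falls out. l'Hôpital's at-infinity variant applies to the expression viewed as a single quotient; the leading-term comparison is the direct route.


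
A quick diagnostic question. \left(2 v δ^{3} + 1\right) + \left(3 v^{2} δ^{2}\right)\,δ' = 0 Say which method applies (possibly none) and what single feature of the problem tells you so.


Verdict: the exact-equation method — the mixed-partials test passes for 2 v δ^{3} + 1 and 3 v^{2} δ^{2}, so a potential function exists as presented.


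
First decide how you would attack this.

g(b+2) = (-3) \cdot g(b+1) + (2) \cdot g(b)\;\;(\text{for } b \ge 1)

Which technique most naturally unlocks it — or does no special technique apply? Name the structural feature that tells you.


Best approach: the characteristic-root method — the recurrence is linear and homogeneous with constant coefficients, so the ansatz r^b turns it into a polynomial equation for r.


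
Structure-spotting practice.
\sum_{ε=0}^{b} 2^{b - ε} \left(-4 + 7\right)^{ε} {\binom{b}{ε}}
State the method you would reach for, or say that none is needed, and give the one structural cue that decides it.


Verdict: the binomial theorem — the binomial coefficients weight matched powers of (-4 + 7) and 2, which is exactly the expansion of a binomial power.


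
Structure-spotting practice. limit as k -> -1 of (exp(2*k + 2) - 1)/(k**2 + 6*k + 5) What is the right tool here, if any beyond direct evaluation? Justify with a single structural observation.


Best approach: l'Hôpital's rule (0/0) — numerator and denominator both vanish at -1 — a genuine 0/0 form, which is exactly when l'Hôpital applies. Known elementary limits would finish this too — the rule just bypasses the case analysis.


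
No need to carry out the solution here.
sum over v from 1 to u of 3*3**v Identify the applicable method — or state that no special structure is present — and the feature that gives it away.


Best approach: the geometric series formula — check a ratio of consecutive terms: it is 3, independent of the index, so the geometric formula closes the sum.


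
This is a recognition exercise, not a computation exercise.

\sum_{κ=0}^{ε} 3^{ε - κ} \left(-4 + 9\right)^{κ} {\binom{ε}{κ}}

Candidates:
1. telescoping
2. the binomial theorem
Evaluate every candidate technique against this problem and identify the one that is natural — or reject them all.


Method: the binomial theorem — binomial coefficients against complementary powers of (-4 + 9) and 3: recognize the binomial expansion and resum.
- telescoping — neither a shifted-difference shape nor integer-spaced poles are present.
- the binomial theorem — a fit — the right tool for this form.


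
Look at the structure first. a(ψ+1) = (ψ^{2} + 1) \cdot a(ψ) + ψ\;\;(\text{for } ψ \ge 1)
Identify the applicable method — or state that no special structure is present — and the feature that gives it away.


Best approach: a summation factor — first-order linear but the coefficient ψ^{2} + 1 moves with the index — divide by the cumulative product and telescope.


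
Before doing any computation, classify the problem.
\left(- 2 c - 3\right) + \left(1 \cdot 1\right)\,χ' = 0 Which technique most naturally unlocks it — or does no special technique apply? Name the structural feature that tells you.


Method: no special technique — solved for the derivative, no χ appears — this is antidifferentiation in c wearing ODE clothing.


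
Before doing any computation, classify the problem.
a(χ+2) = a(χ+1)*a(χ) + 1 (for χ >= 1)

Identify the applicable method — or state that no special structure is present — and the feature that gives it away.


Best approach: no special technique — the map from one term to the next is curved, not linear, so linear closed-form machinery does not attach.


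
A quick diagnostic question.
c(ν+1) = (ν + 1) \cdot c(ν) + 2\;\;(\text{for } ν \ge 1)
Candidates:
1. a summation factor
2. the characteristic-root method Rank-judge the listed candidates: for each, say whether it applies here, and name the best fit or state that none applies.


Technique: a summation factor — with the index-dependent coefficient ν + 1, dividing by the cumulative product turns the left side into a pure difference.
- a summation factor: yes, a natural case for it.
- the characteristic-root method — an index-dependent weight blocks the pure exponential ansatz.


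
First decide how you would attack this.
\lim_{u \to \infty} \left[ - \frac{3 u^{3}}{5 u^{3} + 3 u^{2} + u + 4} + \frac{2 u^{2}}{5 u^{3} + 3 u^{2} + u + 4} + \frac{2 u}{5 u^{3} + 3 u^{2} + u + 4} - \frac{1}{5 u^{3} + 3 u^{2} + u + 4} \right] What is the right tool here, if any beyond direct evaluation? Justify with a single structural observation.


Technique: dominant-term comparison — growth-rate triage: the leading powers of u decide the limit, everything else is noise. As a single quotient, the ∞/∞ shape would yield to repeated differentiation as well — the growth comparison gets there in one look.


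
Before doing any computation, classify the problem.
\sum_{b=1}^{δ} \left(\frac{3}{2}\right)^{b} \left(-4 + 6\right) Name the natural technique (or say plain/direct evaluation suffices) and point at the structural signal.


Best approach: the geometric series formula — each summand is the previous one scaled by \frac{3}{2}; that constant multiplier is itself the geometric structure.


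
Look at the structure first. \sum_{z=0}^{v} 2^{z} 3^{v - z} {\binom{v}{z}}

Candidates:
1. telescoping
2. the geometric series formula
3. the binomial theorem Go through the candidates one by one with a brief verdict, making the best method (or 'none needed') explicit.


Technique: the binomial theorem — binomial coefficients against complementary powers of 2 and 3: recognize the binomial expansion and resum.
- telescoping — in the displayed form, no term reappears at a neighboring index to cancel against.
- the geometric series formula — no single multiplier carries one term to the next throughout the sum.
- the binomial theorem — applies; the problem has the shape this method handles.


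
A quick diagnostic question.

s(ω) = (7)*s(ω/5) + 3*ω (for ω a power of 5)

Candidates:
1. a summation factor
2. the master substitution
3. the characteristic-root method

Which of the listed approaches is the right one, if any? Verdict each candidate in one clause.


Diagnosis: the master substitution — the argument shrinks by the factor 5, so measure the index on a logarithmic scale and the recursion becomes a shift.
- a summation factor: the recursion divides its index rather than shifting it — there is no previous-term chain for a summation factor to telescope.
- the master substitution — applies; the problem has the shape this method handles.
- the characteristic-root method: the recursion divides its index rather than shifting it — outside the constant-shift family the root method covers.


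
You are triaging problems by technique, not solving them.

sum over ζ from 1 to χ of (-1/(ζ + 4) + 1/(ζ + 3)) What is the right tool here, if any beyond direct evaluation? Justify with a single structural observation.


Best approach: telescoping — consecutive terms evaluate one function at adjacent indices (1/(ζ + 3) is its current value): one term's tail is the next term's head, so the chain collapses.


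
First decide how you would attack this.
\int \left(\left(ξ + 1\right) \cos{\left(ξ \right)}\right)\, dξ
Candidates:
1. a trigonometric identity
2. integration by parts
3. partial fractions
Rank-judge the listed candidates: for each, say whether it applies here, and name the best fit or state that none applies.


Diagnosis: integration by parts — a polynomial ξ + 1 against the kernel \cos{\left(ξ \right)} is the signature bounded-ladder case for integration by parts.
- a trigonometric identity — no even trigonometric power and no product of distinct frequencies to rewrite.
- integration by parts: applicable, and directly so.
- partial fractions: the expression is not a ratio of polynomials that decomposes further.


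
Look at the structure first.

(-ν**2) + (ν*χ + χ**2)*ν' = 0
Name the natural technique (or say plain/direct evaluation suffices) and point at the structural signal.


Technique: the homogeneous substitution — solved for the derivative, the right side is unchanged under scaling χ and ν together — it depends only on the ratio ν/χ, so substitute a single ratio variable. Suitably rearranged — at times with the variables' roles exchanged — this doubles as a Bernoulli equation; the homogeneous reading needs no such setup.


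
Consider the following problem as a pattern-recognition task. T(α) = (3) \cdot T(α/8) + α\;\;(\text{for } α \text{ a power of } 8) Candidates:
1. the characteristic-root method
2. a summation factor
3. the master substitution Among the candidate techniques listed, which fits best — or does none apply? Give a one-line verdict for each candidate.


Technique: the master substitution — the argument shrinks by the factor 8, so measure the index on a logarithmic scale and the recursion becomes a shift.
- the characteristic-root method: a divided-index call is not the fixed-shift linear shape that characteristic roots solve.
- a summation factor: a divided-index call is outside the fixed-shift first-order family a summation factor normalizes.
- the master substitution: a fit — the right tool for this form.


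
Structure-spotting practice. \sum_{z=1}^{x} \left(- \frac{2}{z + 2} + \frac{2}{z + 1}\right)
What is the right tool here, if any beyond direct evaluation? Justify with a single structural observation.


Method: telescoping — consecutive terms evaluate one function at adjacent indices (\frac{2}{z + 1} is its current value): one term's tail is the next term's head, so the chain collapses.


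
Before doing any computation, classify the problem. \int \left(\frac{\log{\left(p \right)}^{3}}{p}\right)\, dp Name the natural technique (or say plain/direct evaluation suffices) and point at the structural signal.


Technique: u-substitution — viewed as a product, the integrand is a composition evaluated at \log{\left(p \right)} times (a constant multiple of) that inner expression's derivative, so u = \log{\left(p \right)} makes it elementary.


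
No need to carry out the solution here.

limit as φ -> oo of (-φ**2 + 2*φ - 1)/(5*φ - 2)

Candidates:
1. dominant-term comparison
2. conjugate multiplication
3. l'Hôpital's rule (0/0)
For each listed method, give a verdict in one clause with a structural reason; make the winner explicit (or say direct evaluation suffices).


Method: dominant-term comparison — at large φ only the top-degree terms survive; compare the leading terms and the limit falls out.
- dominant-term comparison: a fit — the right tool for this form.
- conjugate multiplication — no difference of divergent radicals appears, so rationalizing has nothing to cancel.
- l'Hôpital's rule (0/0) — as a single quotient the expression runs to ∞/∞ at the limit point — an at-infinity form of the rule would apply, though the leading-growth comparison is the direct reading.


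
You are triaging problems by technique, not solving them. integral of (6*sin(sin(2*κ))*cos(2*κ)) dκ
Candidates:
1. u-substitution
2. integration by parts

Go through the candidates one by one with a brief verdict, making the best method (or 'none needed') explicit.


Method: u-substitution — structure check: outer function, inner expression sin(2*κ), inner derivative as a factor — the classic u = sin(2*κ) pattern.
- u-substitution — a fit — the right tool for this form.
- integration by parts — there is no nonconstant-polynomial-times-kernel split with an exp, sine, cosine (degree-1 argument), or logarithm partner.


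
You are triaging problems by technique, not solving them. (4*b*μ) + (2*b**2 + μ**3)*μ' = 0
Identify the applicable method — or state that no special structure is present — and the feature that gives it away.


Technique: the exact-equation method — check exactness first: here it holds (4*b*μ, 2*b**2 + μ**3 have matching cross partials), so no integrating factor is needed.


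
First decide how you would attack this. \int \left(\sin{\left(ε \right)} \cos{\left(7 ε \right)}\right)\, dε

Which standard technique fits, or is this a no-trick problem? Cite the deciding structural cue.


Diagnosis: a trigonometric identity — apply product-to-sum to \sin{\left(ε \right)} \cos{\left(7 ε \right)}: two clean single-angle terms replace one awkward product.


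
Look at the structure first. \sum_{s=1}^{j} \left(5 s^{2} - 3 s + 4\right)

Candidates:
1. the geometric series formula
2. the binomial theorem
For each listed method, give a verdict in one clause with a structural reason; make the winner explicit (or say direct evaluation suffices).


Verdict: no special technique — the summand is a plain polynomial in s (expanding first if it arrives factored); standard power-sum formulas evaluate it term by term.
- the geometric series formula — the ratio of consecutive terms depends on the index.
- the binomial theorem — no binomial coefficients pair with matched powers.


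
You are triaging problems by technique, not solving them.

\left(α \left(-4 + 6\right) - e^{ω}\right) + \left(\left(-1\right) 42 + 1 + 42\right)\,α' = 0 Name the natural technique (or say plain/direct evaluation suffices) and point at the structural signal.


Verdict: a linear integrating factor — the unknown enters only to the first power against a nonzero forcing term — the integrating-factor template applies directly.


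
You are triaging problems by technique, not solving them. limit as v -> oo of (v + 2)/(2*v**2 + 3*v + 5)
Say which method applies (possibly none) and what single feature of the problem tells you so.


Diagnosis: dominant-term comparison — growth-rate triage: the leading powers of v decide the limit, everything else is noise. As a single quotient, the ∞/∞ shape would yield to repeated differentiation as well — the growth comparison gets there in one look.


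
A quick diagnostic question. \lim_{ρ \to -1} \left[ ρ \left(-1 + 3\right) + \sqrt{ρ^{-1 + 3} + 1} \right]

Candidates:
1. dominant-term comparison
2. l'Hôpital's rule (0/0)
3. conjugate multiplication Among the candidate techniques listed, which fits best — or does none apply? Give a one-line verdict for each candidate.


Method: no special technique — no zero denominators, no indeterminate clash at -1 — substitute and read off the value.
- dominant-term comparison: this is not a rational comparison of growth rates at infinity.
- l'Hôpital's rule (0/0) — substituting the point gives a finite value outright — there is no indeterminate clash to repair.
- conjugate multiplication — no difference of divergent radicals appears, so rationalizing has nothing to cancel.


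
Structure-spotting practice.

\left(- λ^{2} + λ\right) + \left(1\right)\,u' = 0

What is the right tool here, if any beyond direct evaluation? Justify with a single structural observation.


Method: no special technique — with u absent the equation is not coupled at all: direct integration in λ.


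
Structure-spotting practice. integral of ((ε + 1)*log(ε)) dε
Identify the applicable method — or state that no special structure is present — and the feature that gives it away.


Diagnosis: integration by parts — log(ε) blocks direct integration but differentiates to something rational — parts with the polynomial factor ε + 1 as dv.


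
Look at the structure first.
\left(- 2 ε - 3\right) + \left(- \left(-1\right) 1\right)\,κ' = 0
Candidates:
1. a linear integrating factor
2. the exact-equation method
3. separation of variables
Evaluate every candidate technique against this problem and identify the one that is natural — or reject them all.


Method: no special technique — with κ absent the equation is not coupled at all: direct integration in ε.
- a linear integrating factor — the linear template holds only trivially here (the unknown is absent, so the coefficient is zero) — the method is not the natural label.
- the exact-equation method: with the unknown absent from both coefficients, the cross-partial test holds emptily — nothing for the exact method to work on.
- separation of variables: separation is only trivially available — with the unknown absent from the slope this is a direct integration, not a separation problem.


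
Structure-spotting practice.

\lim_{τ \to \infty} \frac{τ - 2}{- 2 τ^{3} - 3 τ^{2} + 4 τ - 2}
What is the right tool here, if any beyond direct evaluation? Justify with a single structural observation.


Verdict: dominant-term comparison — divide through by the highest power of τ; every lower-order term dies and the dominant terms decide the limit. As a single quotient, the ∞/∞ shape would yield to repeated differentiation as well — the growth comparison gets there in one look.


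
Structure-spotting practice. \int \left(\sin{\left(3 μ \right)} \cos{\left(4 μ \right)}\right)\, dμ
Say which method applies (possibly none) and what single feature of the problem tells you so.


Verdict: a trigonometric identity — apply product-to-sum to \sin{\left(3 μ \right)} \cos{\left(4 μ \right)}: two clean single-angle terms replace one awkward product.


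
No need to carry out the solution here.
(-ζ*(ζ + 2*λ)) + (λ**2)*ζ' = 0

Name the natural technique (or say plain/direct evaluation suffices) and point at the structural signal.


Best approach: the homogeneous substitution — the slope is degree-zero homogeneous: the ratio substitution v = ζ/λ collapses it. Rearranged, this also fits the Bernoulli template directly; the homogeneous substitution reads the structure without the rearrangement.


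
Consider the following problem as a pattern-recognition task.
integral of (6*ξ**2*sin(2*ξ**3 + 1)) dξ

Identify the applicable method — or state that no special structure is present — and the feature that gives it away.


Best approach: u-substitution — everything non-trivial happens through the inner expression 2*ξ**3 + 1, and its derivative accounts for the remaining factor up to a constant, so set u = 2*ξ**3 + 1.


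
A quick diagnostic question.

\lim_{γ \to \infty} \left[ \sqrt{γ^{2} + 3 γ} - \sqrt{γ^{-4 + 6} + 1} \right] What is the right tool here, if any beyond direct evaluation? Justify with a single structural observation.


Verdict: conjugate multiplication — the ∞ − ∞ radical form is the exact trigger for the conjugate maneuver.


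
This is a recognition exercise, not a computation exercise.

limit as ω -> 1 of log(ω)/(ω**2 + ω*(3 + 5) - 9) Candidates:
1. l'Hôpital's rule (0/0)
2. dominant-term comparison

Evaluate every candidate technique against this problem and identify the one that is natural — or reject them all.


Method: l'Hôpital's rule (0/0) — plug in 1: top and bottom both hit zero, so differentiate each and retry. Known elementary limits would finish this too — the rule just bypasses the case analysis.
- l'Hôpital's rule (0/0) — applicable, and directly so.
- dominant-term comparison — this limit is not decided by comparing leading-term growth at infinity.


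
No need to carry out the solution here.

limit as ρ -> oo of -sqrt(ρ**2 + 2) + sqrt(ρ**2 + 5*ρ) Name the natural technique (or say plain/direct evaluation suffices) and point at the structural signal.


Verdict: conjugate multiplication — infinity minus infinity with a radical in play — multiply by the conjugate so the divergences of sqrt(ρ**2 + 5*ρ) and sqrt(ρ**2 + 2) annihilate.


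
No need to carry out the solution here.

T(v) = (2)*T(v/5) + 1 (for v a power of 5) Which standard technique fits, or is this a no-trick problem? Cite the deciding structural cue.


Verdict: the master substitution — the call at v/5 makes this multiplicative recursion; the master-style substitution converts it to additive.


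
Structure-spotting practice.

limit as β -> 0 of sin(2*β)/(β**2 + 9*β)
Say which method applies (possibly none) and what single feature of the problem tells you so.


Verdict: l'Hôpital's rule (0/0) — both numerator and denominator vanish at 0: the genuine 0/0 indeterminate that l'Hôpital exists for. One could equally expand both pieces locally and compare leading terms; the rule does that in one stroke.


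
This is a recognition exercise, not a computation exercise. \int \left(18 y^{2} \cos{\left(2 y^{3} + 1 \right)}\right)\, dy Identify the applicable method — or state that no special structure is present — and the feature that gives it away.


Technique: u-substitution — a chain-rule shadow: 18 y^{2} alongside a function of 2 y^{3} + 1 means u = 2 y^{3} + 1 unwinds the composition in one step.


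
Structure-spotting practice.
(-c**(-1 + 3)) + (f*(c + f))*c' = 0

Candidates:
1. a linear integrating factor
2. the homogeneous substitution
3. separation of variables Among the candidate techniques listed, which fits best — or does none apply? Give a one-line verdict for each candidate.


Method: the homogeneous substitution — scaling f and c together leaves the slope fixed — it depends only on c/f, so substitute the ratio. Suitably rearranged — at times with the variables' roles exchanged — this doubles as a Bernoulli equation; the homogeneous reading needs no such setup.
- a linear integrating factor — the unknown enters nonlinearly (through a power, a denominator, or a transcendental function), which the linear integrating-factor recipe cannot absorb as-is — any repair would come from a preliminary substitution, not the factor.
- the homogeneous substitution — a fit — the right tool for this form.
- separation of variables: no algebra isolates the independent variable on one side and the unknown on the other.


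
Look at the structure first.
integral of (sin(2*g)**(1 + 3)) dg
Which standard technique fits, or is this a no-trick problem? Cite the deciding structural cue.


Diagnosis: a trigonometric identity — the even exponent on sin(2*g)**(1 + 3) signals one move: rewrite via cos of the doubled angle.
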